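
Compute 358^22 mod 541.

Using repeated squaring:
358^1 ≡ 358 (mod 541)
358^2 ≡ 358^2 = 128164 ≡ 488 (mod 541)
358^4 ≡ 488^2 = 238144 ≡ 104 (mod 541)
358^8 ≡ 104^2 = 10816 ≡ 537 (mod 541)
358^16 ≡ 537^2 = 288369 ≡ 16 (mod 541)
358^22 = 358^16 * 358^4 * 358^2 ≡ 16 * 104 * 488 (mod 541).
Accumulate the product:
16 * 104 = 1664 ≡ 41
41 * 488 = 20008 ≡ 532

532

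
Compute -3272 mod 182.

4

-3272 = -18*182 + 4, so -3272 ≡ 4 (mod 182).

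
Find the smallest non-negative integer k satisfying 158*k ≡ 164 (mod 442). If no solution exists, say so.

43

gcd(158, 442) = 2, and 2 | 164, so solutions exist.
Divide through by 2: 79*k ≡ 82 (mod 221).
79⁻¹ ≡ 14 (mod 221).
k ≡ 14*82 ≡ 43 (mod 221).
The smallest non-negative solution is k = 43.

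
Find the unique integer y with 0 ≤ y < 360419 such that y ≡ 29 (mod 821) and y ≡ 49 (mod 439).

821⁻¹ mod 439: 821*77 ≡ 1 (mod 439), so 821⁻¹ ≡ 77.
y = 29 + 821*((49 − 29)*77 mod 439) = 29 + 821*223 = 183112.

183112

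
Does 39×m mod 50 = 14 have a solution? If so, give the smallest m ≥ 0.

26

gcd(39, 50) = 1, so a unique solution mod 50 exists.
39⁻¹ ≡ 9 (mod 50).
m ≡ 9×14 ≡ 26 (mod 50).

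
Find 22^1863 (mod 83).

42

Using repeated squaring:
22^1 ≡ 22 (mod 83)
22^2 ≡ 22^2 = 484 ≡ 69 (mod 83)
22^4 ≡ 69^2 = 4761 ≡ 30 (mod 83)
22^8 ≡ 30^2 = 900 ≡ 70 (mod 83)
22^16 ≡ 70^2 = 4900 ≡ 3 (mod 83)
22^32 ≡ 3^2 = 9 (mod 83)
22^64 ≡ 9^2 = 81 (mod 83)
22^128 ≡ 81^2 = 6561 ≡ 4 (mod 83)
22^256 ≡ 4^2 = 16 (mod 83)
22^512 ≡ 16^2 = 256 ≡ 7 (mod 83)
22^1024 ≡ 7^2 = 49 (mod 83)
22^1863 = 22^1024 · 22^512 · 22^256 · 22^64 · 22^4 · 22^2 · 22^1 ≡ 49 · 7 · 16 · 81 · 30 · 69 · 22 (mod 83).
Accumulate the product:
49 · 7 = 343 ≡ 11
11 · 16 = 176 ≡ 10
10 · 81 = 810 ≡ 63
63 · 30 = 1890 ≡ 64
64 · 69 = 4416 ≡ 17
17 · 22 = 374 ≡ 42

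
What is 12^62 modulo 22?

12^1 ≡ 12 (mod 22)
12^2 ≡ 12^2 = 144 ≡ 12 (mod 22)
12^4 ≡ 12^2 = 144 ≡ 12 (mod 22)
12^8 ≡ 12^2 = 144 ≡ 12 (mod 22)
12^16 ≡ 12^2 = 144 ≡ 12 (mod 22)
12^32 ≡ 12^2 = 144 ≡ 12 (mod 22)
12^62 = 12^32 · 12^16 · 12^8 · 12^4 · 12^2 ≡ 12 · 12 · 12 · 12 · 12 (mod 22).
Accumulate the product:
12 · 12 = 144 ≡ 12
12 · 12 = 144 ≡ 12
12 · 12 = 144 ≡ 12
12 · 12 = 144 ≡ 12

12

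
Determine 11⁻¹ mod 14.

9

14 = 1*11 + 3
11 = 3*3 + 2
3 = 1*2 + 1
2 = 2*1 + 0
gcd(11, 14) = 1, so the inverse exists.
Bézout: 1 = 4*14 − 5*11.
So 11⁻¹ ≡ −5 ≡ 9 (mod 14).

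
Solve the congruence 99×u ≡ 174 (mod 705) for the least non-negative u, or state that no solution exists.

16

gcd(99, 705) = 3, and 3 | 174, so solutions exist.
Divide through by 3: 33×u mod 235 = 58.
33⁻¹ ≡ 57 (mod 235).
u ≡ 57×58 ≡ 16 (mod 235).
The smallest non-negative solution is u = 16.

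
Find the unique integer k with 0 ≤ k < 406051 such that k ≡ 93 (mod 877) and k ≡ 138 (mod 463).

256177

877⁻¹ mod 463: 877*274 ≡ 1 (mod 463), so 877⁻¹ ≡ 274.
k = 93 + 877*((138 − 93)*274 mod 463) = 93 + 877*292 = 256177.
Check: 256177 mod 877 = 93, 256177 mod 463 = 138. ✓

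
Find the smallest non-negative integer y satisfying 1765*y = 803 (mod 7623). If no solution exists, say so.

gcd(1765, 7623) = 1, so a unique solution mod 7623 exists.
1765⁻¹ ≡ 4915 (mod 7623).
y ≡ 4915*803 ≡ 5654 (mod 7623).

5654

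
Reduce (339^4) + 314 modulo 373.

191

(339)^4 ≡ 250 (mod 373)
250 + 314 = 564 ≡ 191 (mod 373)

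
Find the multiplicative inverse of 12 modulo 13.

12

13 = 1*12 + 1
12 = 12*1 + 0
gcd(12, 13) = 1, so the inverse exists.
Back-substitute for 1:
1 = 1*13 − 1*12
So 12⁻¹ ≡ −1 ≡ 12 (mod 13).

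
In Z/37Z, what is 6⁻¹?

37 = 6·6 + 1
6 = 6·1 + 0
gcd(6, 37) = 1, so the inverse exists.
Back-substitute for 1:
1 = 1·37 − 6·6
So 6⁻¹ ≡ −6 ≡ 31 (mod 37).

31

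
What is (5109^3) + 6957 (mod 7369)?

(5109)^3 ≡ 1419 (mod 7369)
1419 + 6957 = 8376 ≡ 1007 (mod 7369)

1007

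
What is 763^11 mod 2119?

1966

Using repeated squaring:
11 in binary is 1011, i.e. 11 = 8 + 2 + 1.
763^1 ≡ 763 (mod 2119)
763^2 ≡ 763^2 = 582169 ≡ 1563 (mod 2119)
763^4 ≡ 1563^2 = 2442969 ≡ 1881 (mod 2119)
763^8 ≡ 1881^2 = 3538161 ≡ 1550 (mod 2119)
763^11 = 763^8 × 763^2 × 763^1 ≡ 1550 × 1563 × 763 (mod 2119).
Accumulate the product:
1550 × 1563 = 2422650 ≡ 633
633 × 763 = 482979 ≡ 1966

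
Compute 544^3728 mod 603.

3728 in binary is 111010010000, i.e. 3728 = 2048 + 1024 + 512 + 128 + 16.
544^1 ≡ 544 (mod 603)
544^2 ≡ 544^2 = 295936 ≡ 466 (mod 603)
544^4 ≡ 466^2 = 217156 ≡ 76 (mod 603)
544^8 ≡ 76^2 = 5776 ≡ 349 (mod 603)
544^16 ≡ 349^2 = 121801 ≡ 598 (mod 603)
544^32 ≡ 598^2 = 357604 ≡ 25 (mod 603)
544^64 ≡ 25^2 = 625 ≡ 22 (mod 603)
544^128 ≡ 22^2 = 484 (mod 603)
544^256 ≡ 484^2 = 234256 ≡ 292 (mod 603)
544^512 ≡ 292^2 = 85264 ≡ 241 (mod 603)
544^1024 ≡ 241^2 = 58081 ≡ 193 (mod 603)
544^2048 ≡ 193^2 = 37249 ≡ 466 (mod 603)
544^3728 = 544^2048 × 544^1024 × 544^512 × 544^128 × 544^16 ≡ 466 × 193 × 241 × 484 × 598 (mod 603).
Accumulate the product:
466 × 193 = 89938 ≡ 91
91 × 241 = 21931 ≡ 223
223 × 484 = 107932 ≡ 598
598 × 598 = 357604 ≡ 25

25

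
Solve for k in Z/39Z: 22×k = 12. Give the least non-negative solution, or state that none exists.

gcd(22, 39) = 1, so a unique solution mod 39 exists.
22⁻¹ ≡ 16 (mod 39).
k ≡ 16×12 ≡ 36 (mod 39).

36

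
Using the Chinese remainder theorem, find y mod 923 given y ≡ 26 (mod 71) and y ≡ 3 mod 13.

523

71⁻¹ mod 13: 71·11 ≡ 1 (mod 13), so 71⁻¹ ≡ 11.
y = 26 + 71·((3 − 26)·11 mod 13) = 26 + 71·7 = 523.
Check: 523 mod 71 = 26, 523 mod 13 = 3. ✓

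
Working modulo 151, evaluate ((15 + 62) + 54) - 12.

119

15 + 62 = 77
77 + 54 = 131
131 - 12 = 119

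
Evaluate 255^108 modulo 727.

Using repeated squaring:
108 in binary is 1101100, i.e. 108 = 64 + 32 + 8 + 4.
255^1 ≡ 255 (mod 727)
255^2 ≡ 255^2 = 65025 ≡ 322 (mod 727)
255^4 ≡ 322^2 = 103684 ≡ 450 (mod 727)
255^8 ≡ 450^2 = 202500 ≡ 394 (mod 727)
255^16 ≡ 394^2 = 155236 ≡ 385 (mod 727)
255^32 ≡ 385^2 = 148225 ≡ 644 (mod 727)
255^64 ≡ 644^2 = 414736 ≡ 346 (mod 727)
255^108 = 255^64 * 255^32 * 255^8 * 255^4 ≡ 346 * 644 * 394 * 450 (mod 727).
Accumulate the product:
346 * 644 = 222824 ≡ 362
362 * 394 = 142628 ≡ 136
136 * 450 = 61200 ≡ 132

132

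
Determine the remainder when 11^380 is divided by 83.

Using repeated squaring:
380 in binary is 101111100, i.e. 380 = 256 + 64 + 32 + 16 + 8 + 4.
11^1 ≡ 11 (mod 83)
11^2 ≡ 11^2 = 121 ≡ 38 (mod 83)
11^4 ≡ 38^2 = 1444 ≡ 33 (mod 83)
11^8 ≡ 33^2 = 1089 ≡ 10 (mod 83)
11^16 ≡ 10^2 = 100 ≡ 17 (mod 83)
11^32 ≡ 17^2 = 289 ≡ 40 (mod 83)
11^64 ≡ 40^2 = 1600 ≡ 23 (mod 83)
11^128 ≡ 23^2 = 529 ≡ 31 (mod 83)
11^256 ≡ 31^2 = 961 ≡ 48 (mod 83)
11^380 = 11^256 · 11^64 · 11^32 · 11^16 · 11^8 · 11^4 ≡ 48 · 23 · 40 · 17 · 10 · 33 (mod 83).
Accumulate the product:
48 · 23 = 1104 ≡ 25
25 · 40 = 1000 ≡ 4
4 · 17 = 68
68 · 10 = 680 ≡ 16
16 · 33 = 528 ≡ 30

30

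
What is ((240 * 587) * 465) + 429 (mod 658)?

465

240 * 587 = 140880 ≡ 68 (mod 658)
68 * 465 = 31620 ≡ 36 (mod 658)
36 + 429 = 465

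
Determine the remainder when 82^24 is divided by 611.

482

Compute successive squares:
24 in binary is 11000, i.e. 24 = 16 + 8.
82^1 ≡ 82 (mod 611)
82^2 ≡ 82^2 = 6724 ≡ 3 (mod 611)
82^4 ≡ 3^2 = 9 (mod 611)
82^8 ≡ 9^2 = 81 (mod 611)
82^16 ≡ 81^2 = 6561 ≡ 451 (mod 611)
82^24 = 82^16 * 82^8 ≡ 451 * 81 (mod 611).
451 * 81 = 36531 ≡ 482 (mod 611).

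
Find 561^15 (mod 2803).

1616

By square-and-multiply:
15 in binary is 1111, i.e. 15 = 8 + 4 + 2 + 1.
561^1 ≡ 561 (mod 2803)
561^2 ≡ 561^2 = 314721 ≡ 785 (mod 2803)
561^4 ≡ 785^2 = 616225 ≡ 2368 (mod 2803)
561^8 ≡ 2368^2 = 5607424 ≡ 1424 (mod 2803)
561^15 = 561^8 × 561^4 × 561^2 × 561^1 ≡ 1424 × 2368 × 785 × 561 (mod 2803).
Accumulate the product:
1424 × 2368 = 3372032 ≡ 23
23 × 785 = 18055 ≡ 1237
1237 × 561 = 693957 ≡ 1616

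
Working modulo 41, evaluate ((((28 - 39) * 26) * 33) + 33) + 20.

4

28 - 39 = -11 ≡ 30 (mod 41)
30 * 26 = 780 ≡ 1 (mod 41)
1 * 33 = 33
33 + 33 = 66 ≡ 25 (mod 41)
25 + 20 = 45 ≡ 4 (mod 41)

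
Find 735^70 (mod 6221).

1913

Using repeated squaring:
735^1 ≡ 735 (mod 6221)
735^2 ≡ 735^2 = 540225 ≡ 5219 (mod 6221)
735^4 ≡ 5219^2 = 27237961 ≡ 2423 (mod 6221)
735^8 ≡ 2423^2 = 5870929 ≡ 4526 (mod 6221)
735^16 ≡ 4526^2 = 20484676 ≡ 5144 (mod 6221)
735^32 ≡ 5144^2 = 26460736 ≡ 2823 (mod 6221)
735^64 ≡ 2823^2 = 7969329 ≡ 228 (mod 6221)
735^70 = 735^64 × 735^4 × 735^2 ≡ 228 × 2423 × 5219 (mod 6221).
Accumulate the product:
228 × 2423 = 552444 ≡ 4996
4996 × 5219 = 26074124 ≡ 1913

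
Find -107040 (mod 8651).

5423

-107040 = -13×8651 + 5423, so -107040 ≡ 5423 (mod 8651).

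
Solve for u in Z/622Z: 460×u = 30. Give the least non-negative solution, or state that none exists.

gcd(460, 622) = 2, and 2 | 30, so solutions exist.
Divide through by 2: 230×u ≡ 15 (mod 311).
230⁻¹ ≡ 215 (mod 311).
u ≡ 215×15 ≡ 115 (mod 311).
The smallest non-negative solution is u = 115.

115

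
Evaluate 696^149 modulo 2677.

Compute successive squares:
149 in binary is 10010101, i.e. 149 = 128 + 16 + 4 + 1.
696^1 ≡ 696 (mod 2677)
696^2 ≡ 696^2 = 484416 ≡ 2556 (mod 2677)
696^4 ≡ 2556^2 = 6533136 ≡ 1256 (mod 2677)
696^8 ≡ 1256^2 = 1577536 ≡ 783 (mod 2677)
696^16 ≡ 783^2 = 613089 ≡ 56 (mod 2677)
696^32 ≡ 56^2 = 3136 ≡ 459 (mod 2677)
696^64 ≡ 459^2 = 210681 ≡ 1875 (mod 2677)
696^128 ≡ 1875^2 = 3515625 ≡ 724 (mod 2677)
696^149 = 696^128 * 696^16 * 696^4 * 696^1 ≡ 724 * 56 * 1256 * 696 (mod 2677).
Accumulate the product:
724 * 56 = 40544 ≡ 389
389 * 1256 = 488584 ≡ 1370
1370 * 696 = 953520 ≡ 508

508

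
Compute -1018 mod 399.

179

-1018 = -3*399 + 179, so -1018 ≡ 179 (mod 399).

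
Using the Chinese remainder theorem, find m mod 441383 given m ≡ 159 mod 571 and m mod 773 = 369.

427838

571⁻¹ mod 773: 571*287 ≡ 1 (mod 773), so 571⁻¹ ≡ 287.
m = 159 + 571*((369 − 159)*287 mod 773) = 159 + 571*749 = 427838.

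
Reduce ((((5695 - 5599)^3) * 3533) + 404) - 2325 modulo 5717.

617

5695 - 5599 = 96
(96)^3 ≡ 4318 (mod 5717)
4318 * 3533 = 15255494 ≡ 2538 (mod 5717)
2538 + 404 = 2942
2942 - 2325 = 617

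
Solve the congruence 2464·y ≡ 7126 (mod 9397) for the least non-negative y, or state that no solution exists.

4648

gcd(2464, 9397) = 1, so a unique solution mod 9397 exists.
2464⁻¹ ≡ 4893 (mod 9397).
y ≡ 4893·7126 ≡ 4648 (mod 9397).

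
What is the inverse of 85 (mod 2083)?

By the extended Euclidean algorithm:
2083 = 24·85 + 43
85 = 1·43 + 42
43 = 1·42 + 1
42 = 42·1 + 0
gcd(85, 2083) = 1, so the inverse exists.
Back-substitute for 1:
1 = 1·43 − 1·42
  = −1·85 + 2·43
  = 2·2083 − 49·85
So 85⁻¹ ≡ −49 ≡ 2034 (mod 2083).

2034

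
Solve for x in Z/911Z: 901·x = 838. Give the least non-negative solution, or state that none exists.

gcd(901, 911) = 1, so a unique solution mod 911 exists.
901⁻¹ ≡ 91 (mod 911).
x ≡ 91·838 ≡ 645 (mod 911).

645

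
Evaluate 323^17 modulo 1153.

Compute successive squares:
323^1 ≡ 323 (mod 1153)
323^2 ≡ 323^2 = 104329 ≡ 559 (mod 1153)
323^4 ≡ 559^2 = 312481 ≡ 18 (mod 1153)
323^8 ≡ 18^2 = 324 (mod 1153)
323^16 ≡ 324^2 = 104976 ≡ 53 (mod 1153)
323^17 = 323^16 · 323^1 ≡ 53 · 323 (mod 1153).
53 · 323 = 17119 ≡ 977 (mod 1153).

977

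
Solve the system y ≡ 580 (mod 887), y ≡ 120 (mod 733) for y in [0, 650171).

887⁻¹ mod 733: 887×119 ≡ 1 (mod 733), so 887⁻¹ ≡ 119.
y = 580 + 887×((120 − 580)×119 mod 733) = 580 + 887×235 = 209025.

209025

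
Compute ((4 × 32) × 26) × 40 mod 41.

4 × 32 = 128 ≡ 5 (mod 41)
5 × 26 = 130 ≡ 7 (mod 41)
7 × 40 = 280 ≡ 34 (mod 41)

34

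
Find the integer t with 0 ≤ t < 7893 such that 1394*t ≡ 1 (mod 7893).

2078

7893 = 5·1394 + 923
1394 = 1·923 + 471
923 = 1·471 + 452
471 = 1·452 + 19
452 = 23·19 + 15
19 = 1·15 + 4
15 = 3·4 + 3
4 = 1·3 + 1
3 = 3·1 + 0
gcd(1394, 7893) = 1, so the inverse exists.
Bézout: 1 = −367·7893 + 2078·1394.
So 1394⁻¹ ≡ 2078 (mod 7893).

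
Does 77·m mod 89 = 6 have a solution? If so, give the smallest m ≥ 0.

gcd(77, 89) = 1, so a unique solution mod 89 exists.
77⁻¹ ≡ 37 (mod 89).
m ≡ 37·6 ≡ 44 (mod 89).

44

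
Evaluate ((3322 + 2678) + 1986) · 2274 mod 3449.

3322 + 2678 = 6000 ≡ 2551 (mod 3449)
2551 + 1986 = 4537 ≡ 1088 (mod 3449)
1088 · 2274 = 2474112 ≡ 1179 (mod 3449)

1179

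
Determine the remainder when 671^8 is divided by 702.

547

Compute successive squares:
671^1 ≡ 671 (mod 702)
671^2 ≡ 671^2 = 450241 ≡ 259 (mod 702)
671^4 ≡ 259^2 = 67081 ≡ 391 (mod 702)
671^8 ≡ 391^2 = 152881 ≡ 547 (mod 702)
So 671^8 ≡ 547 (mod 702).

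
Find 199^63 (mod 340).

By square-and-multiply:
63 in binary is 111111, i.e. 63 = 32 + 16 + 8 + 4 + 2 + 1.
199^1 ≡ 199 (mod 340)
199^2 ≡ 199^2 = 39601 ≡ 161 (mod 340)
199^4 ≡ 161^2 = 25921 ≡ 81 (mod 340)
199^8 ≡ 81^2 = 6561 ≡ 101 (mod 340)
199^16 ≡ 101^2 = 10201 ≡ 1 (mod 340)
199^32 ≡ 1^2 = 1 (mod 340)
199^63 = 199^32 * 199^16 * 199^8 * 199^4 * 199^2 * 199^1 ≡ 1 * 1 * 101 * 81 * 161 * 199 (mod 340).
Accumulate the product:
1 * 1 = 1
1 * 101 = 101
101 * 81 = 8181 ≡ 21
21 * 161 = 3381 ≡ 321
321 * 199 = 63879 ≡ 299

299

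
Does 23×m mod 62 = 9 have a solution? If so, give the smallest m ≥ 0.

gcd(23, 62) = 1, so a unique solution mod 62 exists.
23⁻¹ ≡ 27 (mod 62).
m ≡ 27×9 ≡ 57 (mod 62).

57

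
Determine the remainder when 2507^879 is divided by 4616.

499

By square-and-multiply:
2507^1 ≡ 2507 (mod 4616)
2507^2 ≡ 2507^2 = 6285049 ≡ 2673 (mod 4616)
2507^4 ≡ 2673^2 = 7144929 ≡ 3977 (mod 4616)
2507^8 ≡ 3977^2 = 15816529 ≡ 2113 (mod 4616)
2507^16 ≡ 2113^2 = 4464769 ≡ 1097 (mod 4616)
2507^32 ≡ 1097^2 = 1203409 ≡ 3249 (mod 4616)
2507^64 ≡ 3249^2 = 10556001 ≡ 3825 (mod 4616)
2507^128 ≡ 3825^2 = 14630625 ≡ 2521 (mod 4616)
2507^256 ≡ 2521^2 = 6355441 ≡ 3825 (mod 4616)
2507^512 ≡ 3825^2 = 14630625 ≡ 2521 (mod 4616)
2507^879 = 2507^512 × 2507^256 × 2507^64 × 2507^32 × 2507^8 × 2507^4 × 2507^2 × 2507^1 ≡ 2521 × 3825 × 3825 × 3249 × 2113 × 3977 × 2673 × 2507 (mod 4616).
Accumulate the product:
2521 × 3825 = 9642825 ≡ 1
1 × 3825 = 3825
3825 × 3249 = 12427425 ≡ 1153
1153 × 2113 = 2436289 ≡ 3657
3657 × 3977 = 14543889 ≡ 3489
3489 × 2673 = 9326097 ≡ 1777
1777 × 2507 = 4454939 ≡ 499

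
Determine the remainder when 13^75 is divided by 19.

Using repeated squaring:
75 in binary is 1001011, i.e. 75 = 64 + 8 + 2 + 1.
13^1 ≡ 13 (mod 19)
13^2 ≡ 13^2 = 169 ≡ 17 (mod 19)
13^4 ≡ 17^2 = 289 ≡ 4 (mod 19)
13^8 ≡ 4^2 = 16 (mod 19)
13^16 ≡ 16^2 = 256 ≡ 9 (mod 19)
13^32 ≡ 9^2 = 81 ≡ 5 (mod 19)
13^64 ≡ 5^2 = 25 ≡ 6 (mod 19)
13^75 = 13^64 * 13^8 * 13^2 * 13^1 ≡ 6 * 16 * 17 * 13 (mod 19).
Accumulate the product:
6 * 16 = 96 ≡ 1
1 * 17 = 17
17 * 13 = 221 ≡ 12

12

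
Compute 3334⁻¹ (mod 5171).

5171 = 1×3334 + 1837
3334 = 1×1837 + 1497
1837 = 1×1497 + 340
1497 = 4×340 + 137
340 = 2×137 + 66
137 = 2×66 + 5
66 = 13×5 + 1
5 = 5×1 + 0
gcd(3334, 5171) = 1, so the inverse exists.
Back-substitute for 1:
1 = 1×66 − 13×5
  = −13×137 + 27×66
  = 27×340 − 67×137
  = −67×1497 + 295×340
  = 295×1837 − 362×1497
  = −362×3334 + 657×1837
  = 657×5171 − 1019×3334
So 3334⁻¹ ≡ −1019 ≡ 4152 (mod 5171).

4152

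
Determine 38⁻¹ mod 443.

35

Apply the Euclidean algorithm and back-substitute:
443 = 11·38 + 25
38 = 1·25 + 13
25 = 1·13 + 12
13 = 1·12 + 1
12 = 12·1 + 0
gcd(38, 443) = 1, so the inverse exists.
Bézout: 1 = −3·443 + 35·38.
So 38⁻¹ ≡ 35 (mod 443).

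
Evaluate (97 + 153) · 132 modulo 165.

0

97 + 153 = 250 ≡ 85 (mod 165)
85 · 132 = 11220 ≡ 0 (mod 165)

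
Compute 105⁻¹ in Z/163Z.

By the extended Euclidean algorithm:
163 = 1·105 + 58
105 = 1·58 + 47
58 = 1·47 + 11
47 = 4·11 + 3
11 = 3·3 + 2
3 = 1·2 + 1
2 = 2·1 + 0
gcd(105, 163) = 1, so the inverse exists.
Back-substitute for 1:
1 = 1·3 − 1·2
  = −1·11 + 4·3
  = 4·47 − 17·11
  = −17·58 + 21·47
  = 21·105 − 38·58
  = −38·163 + 59·105
So 105⁻¹ ≡ 59 (mod 163).

59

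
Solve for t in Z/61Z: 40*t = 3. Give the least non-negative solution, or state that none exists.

26

gcd(40, 61) = 1, so a unique solution mod 61 exists.
40⁻¹ ≡ 29 (mod 61).
t ≡ 29*3 ≡ 26 (mod 61).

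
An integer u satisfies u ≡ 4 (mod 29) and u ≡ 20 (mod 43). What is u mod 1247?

29⁻¹ mod 43: 29·3 ≡ 1 (mod 43), so 29⁻¹ ≡ 3.
u = 4 + 29·((20 − 4)·3 mod 43) = 4 + 29·5 = 149.
Check: 149 mod 29 = 4, 149 mod 43 = 20. ✓

149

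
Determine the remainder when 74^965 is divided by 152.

Compute successive squares:
965 in binary is 1111000101, i.e. 965 = 512 + 256 + 128 + 64 + 4 + 1.
74^1 ≡ 74 (mod 152)
74^2 ≡ 74^2 = 5476 ≡ 4 (mod 152)
74^4 ≡ 4^2 = 16 (mod 152)
74^8 ≡ 16^2 = 256 ≡ 104 (mod 152)
74^16 ≡ 104^2 = 10816 ≡ 24 (mod 152)
74^32 ≡ 24^2 = 576 ≡ 120 (mod 152)
74^64 ≡ 120^2 = 14400 ≡ 112 (mod 152)
74^128 ≡ 112^2 = 12544 ≡ 80 (mod 152)
74^256 ≡ 80^2 = 6400 ≡ 16 (mod 152)
74^512 ≡ 16^2 = 256 ≡ 104 (mod 152)
74^965 = 74^512 × 74^256 × 74^128 × 74^64 × 74^4 × 74^1 ≡ 104 × 16 × 80 × 112 × 16 × 74 (mod 152).
Accumulate the product:
104 × 16 = 1664 ≡ 144
144 × 80 = 11520 ≡ 120
120 × 112 = 13440 ≡ 64
64 × 16 = 1024 ≡ 112
112 × 74 = 8288 ≡ 80

80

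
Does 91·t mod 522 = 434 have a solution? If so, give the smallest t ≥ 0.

gcd(91, 522) = 1, so a unique solution mod 522 exists.
91⁻¹ ≡ 109 (mod 522).
t ≡ 109·434 ≡ 326 (mod 522).

326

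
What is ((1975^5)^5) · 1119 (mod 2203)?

(1975)^5 ≡ 1001 (mod 2203)
(1001)^5 ≡ 1287 (mod 2203)
1287 · 1119 = 1440153 ≡ 1594 (mod 2203)

1594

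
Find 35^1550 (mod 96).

25

Using repeated squaring:
1550 in binary is 11000001110, i.e. 1550 = 1024 + 512 + 8 + 4 + 2.
35^1 ≡ 35 (mod 96)
35^2 ≡ 35^2 = 1225 ≡ 73 (mod 96)
35^4 ≡ 73^2 = 5329 ≡ 49 (mod 96)
35^8 ≡ 49^2 = 2401 ≡ 1 (mod 96)
35^16 ≡ 1^2 = 1 (mod 96)
35^32 ≡ 1^2 = 1 (mod 96)
35^64 ≡ 1^2 = 1 (mod 96)
35^128 ≡ 1^2 = 1 (mod 96)
35^256 ≡ 1^2 = 1 (mod 96)
35^512 ≡ 1^2 = 1 (mod 96)
35^1024 ≡ 1^2 = 1 (mod 96)
35^1550 = 35^1024 · 35^512 · 35^8 · 35^4 · 35^2 ≡ 1 · 1 · 1 · 49 · 73 (mod 96).
Accumulate the product:
1 · 1 = 1
1 · 1 = 1
1 · 49 = 49
49 · 73 = 3577 ≡ 25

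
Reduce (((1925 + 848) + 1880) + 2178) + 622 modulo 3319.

815

1925 + 848 = 2773
2773 + 1880 = 4653 ≡ 1334 (mod 3319)
1334 + 2178 = 3512 ≡ 193 (mod 3319)
193 + 622 = 815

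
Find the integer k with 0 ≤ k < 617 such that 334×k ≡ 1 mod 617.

242

617 = 1×334 + 283
334 = 1×283 + 51
283 = 5×51 + 28
51 = 1×28 + 23
28 = 1×23 + 5
23 = 4×5 + 3
5 = 1×3 + 2
3 = 1×2 + 1
2 = 2×1 + 0
gcd(334, 617) = 1, so the inverse exists.
Bézout: 1 = −131×617 + 242×334.
So 334⁻¹ ≡ 242 (mod 617).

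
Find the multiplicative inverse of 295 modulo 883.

883 = 2*295 + 293
295 = 1*293 + 2
293 = 146*2 + 1
2 = 2*1 + 0
gcd(295, 883) = 1, so the inverse exists.
Bézout: 1 = 147*883 − 440*295.
So 295⁻¹ ≡ −440 ≡ 443 (mod 883).

443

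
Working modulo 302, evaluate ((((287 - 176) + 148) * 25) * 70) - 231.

287 - 176 = 111
111 + 148 = 259
259 * 25 = 6475 ≡ 133 (mod 302)
133 * 70 = 9310 ≡ 250 (mod 302)
250 - 231 = 19

19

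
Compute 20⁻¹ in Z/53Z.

8

By the extended Euclidean algorithm:
53 = 2*20 + 13
20 = 1*13 + 7
13 = 1*7 + 6
7 = 1*6 + 1
6 = 6*1 + 0
gcd(20, 53) = 1, so the inverse exists.
Back-substitute for 1:
1 = 1*7 − 1*6
  = −1*13 + 2*7
  = 2*20 − 3*13
  = −3*53 + 8*20
So 20⁻¹ ≡ 8 (mod 53).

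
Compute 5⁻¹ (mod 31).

31 = 6·5 + 1
5 = 5·1 + 0
gcd(5, 31) = 1, so the inverse exists.
Bézout: 1 = 1·31 − 6·5.
So 5⁻¹ ≡ −6 ≡ 25 (mod 31).

25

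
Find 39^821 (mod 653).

By square-and-multiply:
821 in binary is 1100110101, i.e. 821 = 512 + 256 + 32 + 16 + 4 + 1.
39^1 ≡ 39 (mod 653)
39^2 ≡ 39^2 = 1521 ≡ 215 (mod 653)
39^4 ≡ 215^2 = 46225 ≡ 515 (mod 653)
39^8 ≡ 515^2 = 265225 ≡ 107 (mod 653)
39^16 ≡ 107^2 = 11449 ≡ 348 (mod 653)
39^32 ≡ 348^2 = 121104 ≡ 299 (mod 653)
39^64 ≡ 299^2 = 89401 ≡ 593 (mod 653)
39^128 ≡ 593^2 = 351649 ≡ 335 (mod 653)
39^256 ≡ 335^2 = 112225 ≡ 562 (mod 653)
39^512 ≡ 562^2 = 315844 ≡ 445 (mod 653)
39^821 = 39^512 * 39^256 * 39^32 * 39^16 * 39^4 * 39^1 ≡ 445 * 562 * 299 * 348 * 515 * 39 (mod 653).
Accumulate the product:
445 * 562 = 250090 ≡ 644
644 * 299 = 192556 ≡ 574
574 * 348 = 199752 ≡ 587
587 * 515 = 302305 ≡ 619
619 * 39 = 24141 ≡ 633

633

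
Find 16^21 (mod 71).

By square-and-multiply:
21 in binary is 10101, i.e. 21 = 16 + 4 + 1.
16^1 ≡ 16 (mod 71)
16^2 ≡ 16^2 = 256 ≡ 43 (mod 71)
16^4 ≡ 43^2 = 1849 ≡ 3 (mod 71)
16^8 ≡ 3^2 = 9 (mod 71)
16^16 ≡ 9^2 = 81 ≡ 10 (mod 71)
16^21 = 16^16 × 16^4 × 16^1 ≡ 10 × 3 × 16 (mod 71).
Accumulate the product:
10 × 3 = 30
30 × 16 = 480 ≡ 54

54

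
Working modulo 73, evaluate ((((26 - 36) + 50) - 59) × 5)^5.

22

26 - 36 = -10 ≡ 63 (mod 73)
63 + 50 = 113 ≡ 40 (mod 73)
40 - 59 = -19 ≡ 54 (mod 73)
54 × 5 = 270 ≡ 51 (mod 73)
(51)^5 ≡ 22 (mod 73)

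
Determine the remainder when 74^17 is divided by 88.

17 in binary is 10001, i.e. 17 = 16 + 1.
74^1 ≡ 74 (mod 88)
74^2 ≡ 74^2 = 5476 ≡ 20 (mod 88)
74^4 ≡ 20^2 = 400 ≡ 48 (mod 88)
74^8 ≡ 48^2 = 2304 ≡ 16 (mod 88)
74^16 ≡ 16^2 = 256 ≡ 80 (mod 88)
74^17 = 74^16 · 74^1 ≡ 80 · 74 (mod 88).
80 · 74 = 5920 ≡ 24 (mod 88).

24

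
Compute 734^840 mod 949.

794

By square-and-multiply:
734^1 ≡ 734 (mod 949)
734^2 ≡ 734^2 = 538756 ≡ 673 (mod 949)
734^4 ≡ 673^2 = 452929 ≡ 256 (mod 949)
734^8 ≡ 256^2 = 65536 ≡ 55 (mod 949)
734^16 ≡ 55^2 = 3025 ≡ 178 (mod 949)
734^32 ≡ 178^2 = 31684 ≡ 367 (mod 949)
734^64 ≡ 367^2 = 134689 ≡ 880 (mod 949)
734^128 ≡ 880^2 = 774400 ≡ 16 (mod 949)
734^256 ≡ 16^2 = 256 (mod 949)
734^512 ≡ 256^2 = 65536 ≡ 55 (mod 949)
734^840 = 734^512 × 734^256 × 734^64 × 734^8 ≡ 55 × 256 × 880 × 55 (mod 949).
Accumulate the product:
55 × 256 = 14080 ≡ 794
794 × 880 = 698720 ≡ 256
256 × 55 = 14080 ≡ 794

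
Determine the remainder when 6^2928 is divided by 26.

Using repeated squaring:
2928 in binary is 101101110000, i.e. 2928 = 2048 + 512 + 256 + 64 + 32 + 16.
6^1 ≡ 6 (mod 26)
6^2 ≡ 6^2 = 36 ≡ 10 (mod 26)
6^4 ≡ 10^2 = 100 ≡ 22 (mod 26)
6^8 ≡ 22^2 = 484 ≡ 16 (mod 26)
6^16 ≡ 16^2 = 256 ≡ 22 (mod 26)
6^32 ≡ 22^2 = 484 ≡ 16 (mod 26)
6^64 ≡ 16^2 = 256 ≡ 22 (mod 26)
6^128 ≡ 22^2 = 484 ≡ 16 (mod 26)
6^256 ≡ 16^2 = 256 ≡ 22 (mod 26)
6^512 ≡ 22^2 = 484 ≡ 16 (mod 26)
6^1024 ≡ 16^2 = 256 ≡ 22 (mod 26)
6^2048 ≡ 22^2 = 484 ≡ 16 (mod 26)
6^2928 = 6^2048 * 6^512 * 6^256 * 6^64 * 6^32 * 6^16 ≡ 16 * 16 * 22 * 22 * 16 * 22 (mod 26).
Accumulate the product:
16 * 16 = 256 ≡ 22
22 * 22 = 484 ≡ 16
16 * 22 = 352 ≡ 14
14 * 16 = 224 ≡ 16
16 * 22 = 352 ≡ 14

14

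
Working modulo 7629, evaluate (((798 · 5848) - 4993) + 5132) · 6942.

798 · 5848 = 4666704 ≡ 5385 (mod 7629)
5385 - 4993 = 392
392 + 5132 = 5524
5524 · 6942 = 38347608 ≡ 4254 (mod 7629)

4254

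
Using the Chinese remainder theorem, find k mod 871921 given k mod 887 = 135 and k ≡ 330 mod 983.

887⁻¹ mod 983: 887×727 ≡ 1 (mod 983), so 887⁻¹ ≡ 727.
k = 135 + 887×((330 − 135)×727 mod 983) = 135 + 887×213 = 189066.
Check: 189066 mod 887 = 135, 189066 mod 983 = 330. ✓

189066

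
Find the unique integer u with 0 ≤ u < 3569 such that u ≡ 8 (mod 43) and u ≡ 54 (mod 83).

137

43⁻¹ mod 83: 43×56 ≡ 1 (mod 83), so 43⁻¹ ≡ 56.
u = 8 + 43×((54 − 8)×56 mod 83) = 8 + 43×3 = 137.
Check: 137 mod 43 = 8, 137 mod 83 = 54. ✓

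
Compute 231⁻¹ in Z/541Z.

89

541 = 2*231 + 79
231 = 2*79 + 73
79 = 1*73 + 6
73 = 12*6 + 1
6 = 6*1 + 0
gcd(231, 541) = 1, so the inverse exists.
Bézout: 1 = −38*541 + 89*231.
So 231⁻¹ ≡ 89 (mod 541).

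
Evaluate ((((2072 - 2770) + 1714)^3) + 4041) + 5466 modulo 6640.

2072 - 2770 = -698 ≡ 5942 (mod 6640)
5942 + 1714 = 7656 ≡ 1016 (mod 6640)
(1016)^3 ≡ 4016 (mod 6640)
4016 + 4041 = 8057 ≡ 1417 (mod 6640)
1417 + 5466 = 6883 ≡ 243 (mod 6640)

243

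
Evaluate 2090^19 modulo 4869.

19 in binary is 10011, i.e. 19 = 16 + 2 + 1.
2090^1 ≡ 2090 (mod 4869)
2090^2 ≡ 2090^2 = 4368100 ≡ 607 (mod 4869)
2090^4 ≡ 607^2 = 368449 ≡ 3274 (mod 4869)
2090^8 ≡ 3274^2 = 10719076 ≡ 2407 (mod 4869)
2090^16 ≡ 2407^2 = 5793649 ≡ 4408 (mod 4869)
2090^19 = 2090^16 * 2090^2 * 2090^1 ≡ 4408 * 607 * 2090 (mod 4869).
Accumulate the product:
4408 * 607 = 2675656 ≡ 2575
2575 * 2090 = 5381750 ≡ 1505

1505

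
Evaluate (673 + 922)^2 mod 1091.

904

673 + 922 = 1595 ≡ 504 (mod 1091)
(504)^2 ≡ 904 (mod 1091)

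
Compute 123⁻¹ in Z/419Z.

310

419 = 3*123 + 50
123 = 2*50 + 23
50 = 2*23 + 4
23 = 5*4 + 3
4 = 1*3 + 1
3 = 3*1 + 0
gcd(123, 419) = 1, so the inverse exists.
Bézout: 1 = 32*419 − 109*123.
So 123⁻¹ ≡ −109 ≡ 310 (mod 419).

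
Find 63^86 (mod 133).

119

86 in binary is 1010110, i.e. 86 = 64 + 16 + 4 + 2.
63^1 ≡ 63 (mod 133)
63^2 ≡ 63^2 = 3969 ≡ 112 (mod 133)
63^4 ≡ 112^2 = 12544 ≡ 42 (mod 133)
63^8 ≡ 42^2 = 1764 ≡ 35 (mod 133)
63^16 ≡ 35^2 = 1225 ≡ 28 (mod 133)
63^32 ≡ 28^2 = 784 ≡ 119 (mod 133)
63^64 ≡ 119^2 = 14161 ≡ 63 (mod 133)
63^86 = 63^64 * 63^16 * 63^4 * 63^2 ≡ 63 * 28 * 42 * 112 (mod 133).
Accumulate the product:
63 * 28 = 1764 ≡ 35
35 * 42 = 1470 ≡ 7
7 * 112 = 784 ≡ 119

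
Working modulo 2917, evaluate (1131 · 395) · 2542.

1131 · 395 = 446745 ≡ 444 (mod 2917)
444 · 2542 = 1128648 ≡ 2686 (mod 2917)

2686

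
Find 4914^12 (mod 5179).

4914^1 ≡ 4914 (mod 5179)
4914^2 ≡ 4914^2 = 24147396 ≡ 2898 (mod 5179)
4914^4 ≡ 2898^2 = 8398404 ≡ 3245 (mod 5179)
4914^8 ≡ 3245^2 = 10530025 ≡ 1118 (mod 5179)
4914^12 = 4914^8 * 4914^4 ≡ 1118 * 3245 (mod 5179).
1118 * 3245 = 3627910 ≡ 2610 (mod 5179).

2610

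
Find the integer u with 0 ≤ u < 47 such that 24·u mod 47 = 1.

By the extended Euclidean algorithm:
47 = 1*24 + 23
24 = 1*23 + 1
23 = 23*1 + 0
gcd(24, 47) = 1, so the inverse exists.
Back-substitute for 1:
1 = 1*24 − 1*23
  = −1*47 + 2*24
So 24⁻¹ ≡ 2 (mod 47).

2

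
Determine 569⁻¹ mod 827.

593

Run the extended Euclidean algorithm:
827 = 1·569 + 258
569 = 2·258 + 53
258 = 4·53 + 46
53 = 1·46 + 7
46 = 6·7 + 4
7 = 1·4 + 3
4 = 1·3 + 1
3 = 3·1 + 0
gcd(569, 827) = 1, so the inverse exists.
Bézout: 1 = 161·827 − 234·569.
So 569⁻¹ ≡ −234 ≡ 593 (mod 827).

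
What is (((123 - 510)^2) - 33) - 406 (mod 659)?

123 - 510 = -387 ≡ 272 (mod 659)
(272)^2 ≡ 176 (mod 659)
176 - 33 = 143
143 - 406 = -263 ≡ 396 (mod 659)

396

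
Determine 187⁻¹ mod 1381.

Run the extended Euclidean algorithm:
1381 = 7·187 + 72
187 = 2·72 + 43
72 = 1·43 + 29
43 = 1·29 + 14
29 = 2·14 + 1
14 = 14·1 + 0
gcd(187, 1381) = 1, so the inverse exists.
Bézout: 1 = 13·1381 − 96·187.
So 187⁻¹ ≡ −96 ≡ 1285 (mod 1381).

1285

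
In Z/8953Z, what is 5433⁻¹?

By the extended Euclidean algorithm:
8953 = 1*5433 + 3520
5433 = 1*3520 + 1913
3520 = 1*1913 + 1607
1913 = 1*1607 + 306
1607 = 5*306 + 77
306 = 3*77 + 75
77 = 1*75 + 2
75 = 37*2 + 1
2 = 2*1 + 0
gcd(5433, 8953) = 1, so the inverse exists.
Back-substitute for 1:
1 = 1*75 − 37*2
  = −37*77 + 38*75
  = 38*306 − 151*77
  = −151*1607 + 793*306
  = 793*1913 − 944*1607
  = −944*3520 + 1737*1913
  = 1737*5433 − 2681*3520
  = −2681*8953 + 4418*5433
So 5433⁻¹ ≡ 4418 (mod 8953).

4418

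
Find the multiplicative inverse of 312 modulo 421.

Apply the Euclidean algorithm and back-substitute:
421 = 1×312 + 109
312 = 2×109 + 94
109 = 1×94 + 15
94 = 6×15 + 4
15 = 3×4 + 3
4 = 1×3 + 1
3 = 3×1 + 0
gcd(312, 421) = 1, so the inverse exists.
Back-substitute for 1:
1 = 1×4 − 1×3
  = −1×15 + 4×4
  = 4×94 − 25×15
  = −25×109 + 29×94
  = 29×312 − 83×109
  = −83×421 + 112×312
So 312⁻¹ ≡ 112 (mod 421).

112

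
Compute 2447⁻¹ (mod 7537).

7537 = 3·2447 + 196
2447 = 12·196 + 95
196 = 2·95 + 6
95 = 15·6 + 5
6 = 1·5 + 1
5 = 5·1 + 0
gcd(2447, 7537) = 1, so the inverse exists.
Back-substitute for 1:
1 = 1·6 − 1·5
  = −1·95 + 16·6
  = 16·196 − 33·95
  = −33·2447 + 412·196
  = 412·7537 − 1269·2447
So 2447⁻¹ ≡ −1269 ≡ 6268 (mod 7537).

6268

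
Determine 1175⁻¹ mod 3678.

3077

Run the extended Euclidean algorithm:
3678 = 3·1175 + 153
1175 = 7·153 + 104
153 = 1·104 + 49
104 = 2·49 + 6
49 = 8·6 + 1
6 = 6·1 + 0
gcd(1175, 3678) = 1, so the inverse exists.
Back-substitute for 1:
1 = 1·49 − 8·6
  = −8·104 + 17·49
  = 17·153 − 25·104
  = −25·1175 + 192·153
  = 192·3678 − 601·1175
So 1175⁻¹ ≡ −601 ≡ 3077 (mod 3678).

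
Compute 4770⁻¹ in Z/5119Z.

44

5119 = 1*4770 + 349
4770 = 13*349 + 233
349 = 1*233 + 116
233 = 2*116 + 1
116 = 116*1 + 0
gcd(4770, 5119) = 1, so the inverse exists.
Bézout: 1 = −41*5119 + 44*4770.
So 4770⁻¹ ≡ 44 (mod 5119).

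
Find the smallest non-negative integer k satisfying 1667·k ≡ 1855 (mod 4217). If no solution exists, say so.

gcd(1667, 4217) = 1, so a unique solution mod 4217 exists.
1667⁻¹ ≡ 1576 (mod 4217).
k ≡ 1576·1855 ≡ 1099 (mod 4217).

1099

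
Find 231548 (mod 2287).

231548 = 101·2287 + 561, so 231548 ≡ 561 (mod 2287).

561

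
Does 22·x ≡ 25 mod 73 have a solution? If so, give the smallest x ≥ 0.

gcd(22, 73) = 1, so a unique solution mod 73 exists.
22⁻¹ ≡ 10 (mod 73).
x ≡ 10·25 ≡ 31 (mod 73).

31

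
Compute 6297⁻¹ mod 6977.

6977 = 1*6297 + 680
6297 = 9*680 + 177
680 = 3*177 + 149
177 = 1*149 + 28
149 = 5*28 + 9
28 = 3*9 + 1
9 = 9*1 + 0
gcd(6297, 6977) = 1, so the inverse exists.
Back-substitute for 1:
1 = 1*28 − 3*9
  = −3*149 + 16*28
  = 16*177 − 19*149
  = −19*680 + 73*177
  = 73*6297 − 676*680
  = −676*6977 + 749*6297
So 6297⁻¹ ≡ 749 (mod 6977).

749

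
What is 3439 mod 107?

15

3439 = 32×107 + 15, so 3439 ≡ 15 (mod 107).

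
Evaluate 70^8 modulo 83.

70^1 ≡ 70 (mod 83)
70^2 ≡ 70^2 = 4900 ≡ 3 (mod 83)
70^4 ≡ 3^2 = 9 (mod 83)
70^8 ≡ 9^2 = 81 (mod 83)
So 70^8 ≡ 81 (mod 83).

81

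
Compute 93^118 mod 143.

114

Using repeated squaring:
93^1 ≡ 93 (mod 143)
93^2 ≡ 93^2 = 8649 ≡ 69 (mod 143)
93^4 ≡ 69^2 = 4761 ≡ 42 (mod 143)
93^8 ≡ 42^2 = 1764 ≡ 48 (mod 143)
93^16 ≡ 48^2 = 2304 ≡ 16 (mod 143)
93^32 ≡ 16^2 = 256 ≡ 113 (mod 143)
93^64 ≡ 113^2 = 12769 ≡ 42 (mod 143)
93^118 = 93^64 · 93^32 · 93^16 · 93^4 · 93^2 ≡ 42 · 113 · 16 · 42 · 69 (mod 143).
Accumulate the product:
42 · 113 = 4746 ≡ 27
27 · 16 = 432 ≡ 3
3 · 42 = 126
126 · 69 = 8694 ≡ 114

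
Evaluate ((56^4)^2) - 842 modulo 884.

58

(56)^4 ≡ 880 (mod 884)
(880)^2 ≡ 16 (mod 884)
16 - 842 = -826 ≡ 58 (mod 884)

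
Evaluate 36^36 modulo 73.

1

Compute successive squares:
36 in binary is 100100, i.e. 36 = 32 + 4.
36^1 ≡ 36 (mod 73)
36^2 ≡ 36^2 = 1296 ≡ 55 (mod 73)
36^4 ≡ 55^2 = 3025 ≡ 32 (mod 73)
36^8 ≡ 32^2 = 1024 ≡ 2 (mod 73)
36^16 ≡ 2^2 = 4 (mod 73)
36^32 ≡ 4^2 = 16 (mod 73)
36^36 = 36^32 · 36^4 ≡ 16 · 32 (mod 73).
16 · 32 = 512 ≡ 1 (mod 73).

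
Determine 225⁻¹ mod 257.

8

257 = 1×225 + 32
225 = 7×32 + 1
32 = 32×1 + 0
gcd(225, 257) = 1, so the inverse exists.
Back-substitute for 1:
1 = 1×225 − 7×32
  = −7×257 + 8×225
So 225⁻¹ ≡ 8 (mod 257).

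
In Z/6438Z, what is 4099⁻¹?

4759

By the extended Euclidean algorithm:
6438 = 1·4099 + 2339
4099 = 1·2339 + 1760
2339 = 1·1760 + 579
1760 = 3·579 + 23
579 = 25·23 + 4
23 = 5·4 + 3
4 = 1·3 + 1
3 = 3·1 + 0
gcd(4099, 6438) = 1, so the inverse exists.
Back-substitute for 1:
1 = 1·4 − 1·3
  = −1·23 + 6·4
  = 6·579 − 151·23
  = −151·1760 + 459·579
  = 459·2339 − 610·1760
  = −610·4099 + 1069·2339
  = 1069·6438 − 1679·4099
So 4099⁻¹ ≡ −1679 ≡ 4759 (mod 6438).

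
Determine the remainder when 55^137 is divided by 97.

46

Using repeated squaring:
137 in binary is 10001001, i.e. 137 = 128 + 8 + 1.
55^1 ≡ 55 (mod 97)
55^2 ≡ 55^2 = 3025 ≡ 18 (mod 97)
55^4 ≡ 18^2 = 324 ≡ 33 (mod 97)
55^8 ≡ 33^2 = 1089 ≡ 22 (mod 97)
55^16 ≡ 22^2 = 484 ≡ 96 (mod 97)
55^32 ≡ 96^2 = 9216 ≡ 1 (mod 97)
55^64 ≡ 1^2 = 1 (mod 97)
55^128 ≡ 1^2 = 1 (mod 97)
55^137 = 55^128 · 55^8 · 55^1 ≡ 1 · 22 · 55 (mod 97).
Accumulate the product:
1 · 22 = 22
22 · 55 = 1210 ≡ 46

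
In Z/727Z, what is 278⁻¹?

34

Apply the Euclidean algorithm and back-substitute:
727 = 2·278 + 171
278 = 1·171 + 107
171 = 1·107 + 64
107 = 1·64 + 43
64 = 1·43 + 21
43 = 2·21 + 1
21 = 21·1 + 0
gcd(278, 727) = 1, so the inverse exists.
Bézout: 1 = −13·727 + 34·278.
So 278⁻¹ ≡ 34 (mod 727).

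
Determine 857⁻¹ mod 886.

611

Run the extended Euclidean algorithm:
886 = 1·857 + 29
857 = 29·29 + 16
29 = 1·16 + 13
16 = 1·13 + 3
13 = 4·3 + 1
3 = 3·1 + 0
gcd(857, 886) = 1, so the inverse exists.
Back-substitute for 1:
1 = 1·13 − 4·3
  = −4·16 + 5·13
  = 5·29 − 9·16
  = −9·857 + 266·29
  = 266·886 − 275·857
So 857⁻¹ ≡ −275 ≡ 611 (mod 886).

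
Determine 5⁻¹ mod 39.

39 = 7×5 + 4
5 = 1×4 + 1
4 = 4×1 + 0
gcd(5, 39) = 1, so the inverse exists.
Back-substitute for 1:
1 = 1×5 − 1×4
  = −1×39 + 8×5
So 5⁻¹ ≡ 8 (mod 39).

8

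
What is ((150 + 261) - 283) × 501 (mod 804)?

150 + 261 = 411
411 - 283 = 128
128 × 501 = 64128 ≡ 612 (mod 804)

612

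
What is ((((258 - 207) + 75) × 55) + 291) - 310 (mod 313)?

258 - 207 = 51
51 + 75 = 126
126 × 55 = 6930 ≡ 44 (mod 313)
44 + 291 = 335 ≡ 22 (mod 313)
22 - 310 = -288 ≡ 25 (mod 313)

25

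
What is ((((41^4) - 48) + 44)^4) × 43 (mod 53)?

(41)^4 ≡ 13 (mod 53)
13 - 48 = -35 ≡ 18 (mod 53)
18 + 44 = 62 ≡ 9 (mod 53)
(9)^4 ≡ 42 (mod 53)
42 × 43 = 1806 ≡ 4 (mod 53)

4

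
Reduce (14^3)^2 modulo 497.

(14)^3 ≡ 259 (mod 497)
(259)^2 ≡ 483 (mod 497)

483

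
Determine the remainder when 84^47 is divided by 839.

488

By square-and-multiply:
47 in binary is 101111, i.e. 47 = 32 + 8 + 4 + 2 + 1.
84^1 ≡ 84 (mod 839)
84^2 ≡ 84^2 = 7056 ≡ 344 (mod 839)
84^4 ≡ 344^2 = 118336 ≡ 37 (mod 839)
84^8 ≡ 37^2 = 1369 ≡ 530 (mod 839)
84^16 ≡ 530^2 = 280900 ≡ 674 (mod 839)
84^32 ≡ 674^2 = 454276 ≡ 377 (mod 839)
84^47 = 84^32 * 84^8 * 84^4 * 84^2 * 84^1 ≡ 377 * 530 * 37 * 344 * 84 (mod 839).
Accumulate the product:
377 * 530 = 199810 ≡ 128
128 * 37 = 4736 ≡ 541
541 * 344 = 186104 ≡ 685
685 * 84 = 57540 ≡ 488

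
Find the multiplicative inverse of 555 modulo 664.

664 = 1×555 + 109
555 = 5×109 + 10
109 = 10×10 + 9
10 = 1×9 + 1
9 = 9×1 + 0
gcd(555, 664) = 1, so the inverse exists.
Bézout: 1 = −56×664 + 67×555.
So 555⁻¹ ≡ 67 (mod 664).

67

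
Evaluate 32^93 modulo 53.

20

By square-and-multiply:
93 in binary is 1011101, i.e. 93 = 64 + 16 + 8 + 4 + 1.
32^1 ≡ 32 (mod 53)
32^2 ≡ 32^2 = 1024 ≡ 17 (mod 53)
32^4 ≡ 17^2 = 289 ≡ 24 (mod 53)
32^8 ≡ 24^2 = 576 ≡ 46 (mod 53)
32^16 ≡ 46^2 = 2116 ≡ 49 (mod 53)
32^32 ≡ 49^2 = 2401 ≡ 16 (mod 53)
32^64 ≡ 16^2 = 256 ≡ 44 (mod 53)
32^93 = 32^64 × 32^16 × 32^8 × 32^4 × 32^1 ≡ 44 × 49 × 46 × 24 × 32 (mod 53).
Accumulate the product:
44 × 49 = 2156 ≡ 36
36 × 46 = 1656 ≡ 13
13 × 24 = 312 ≡ 47
47 × 32 = 1504 ≡ 20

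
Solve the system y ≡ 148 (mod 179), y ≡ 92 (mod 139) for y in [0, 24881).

179⁻¹ mod 139: 179×73 ≡ 1 (mod 139), so 179⁻¹ ≡ 73.
y = 148 + 179×((92 − 148)×73 mod 139) = 148 + 179×82 = 14826.

14826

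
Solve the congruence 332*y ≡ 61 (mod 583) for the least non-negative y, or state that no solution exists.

gcd(332, 583) = 1, so a unique solution mod 583 exists.
332⁻¹ ≡ 72 (mod 583).
y ≡ 72*61 ≡ 311 (mod 583).

311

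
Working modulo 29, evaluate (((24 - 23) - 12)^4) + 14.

24 - 23 = 1
1 - 12 = -11 ≡ 18 (mod 29)
(18)^4 ≡ 25 (mod 29)
25 + 14 = 39 ≡ 10 (mod 29)

10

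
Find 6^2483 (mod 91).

76

2483 in binary is 100110110011, i.e. 2483 = 2048 + 256 + 128 + 32 + 16 + 2 + 1.
6^1 ≡ 6 (mod 91)
6^2 ≡ 6^2 = 36 (mod 91)
6^4 ≡ 36^2 = 1296 ≡ 22 (mod 91)
6^8 ≡ 22^2 = 484 ≡ 29 (mod 91)
6^16 ≡ 29^2 = 841 ≡ 22 (mod 91)
6^32 ≡ 22^2 = 484 ≡ 29 (mod 91)
6^64 ≡ 29^2 = 841 ≡ 22 (mod 91)
6^128 ≡ 22^2 = 484 ≡ 29 (mod 91)
6^256 ≡ 29^2 = 841 ≡ 22 (mod 91)
6^512 ≡ 22^2 = 484 ≡ 29 (mod 91)
6^1024 ≡ 29^2 = 841 ≡ 22 (mod 91)
6^2048 ≡ 22^2 = 484 ≡ 29 (mod 91)
6^2483 = 6^2048 * 6^256 * 6^128 * 6^32 * 6^16 * 6^2 * 6^1 ≡ 29 * 22 * 29 * 29 * 22 * 36 * 6 (mod 91).
Accumulate the product:
29 * 22 = 638 ≡ 1
1 * 29 = 29
29 * 29 = 841 ≡ 22
22 * 22 = 484 ≡ 29
29 * 36 = 1044 ≡ 43
43 * 6 = 258 ≡ 76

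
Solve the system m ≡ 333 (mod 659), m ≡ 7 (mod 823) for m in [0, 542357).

365419

659⁻¹ mod 823: 659*276 ≡ 1 (mod 823), so 659⁻¹ ≡ 276.
m = 333 + 659*((7 − 333)*276 mod 823) = 333 + 659*554 = 365419.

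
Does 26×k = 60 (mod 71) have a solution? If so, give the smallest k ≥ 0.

gcd(26, 71) = 1, so a unique solution mod 71 exists.
26⁻¹ ≡ 41 (mod 71).
k ≡ 41×60 ≡ 46 (mod 71).

46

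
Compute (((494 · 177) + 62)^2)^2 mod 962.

588

494 · 177 = 87438 ≡ 858 (mod 962)
858 + 62 = 920
(920)^2 ≡ 802 (mod 962)
(802)^2 ≡ 588 (mod 962)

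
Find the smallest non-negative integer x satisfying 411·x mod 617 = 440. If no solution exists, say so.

gcd(411, 617) = 1, so a unique solution mod 617 exists.
411⁻¹ ≡ 614 (mod 617).
x ≡ 614·440 ≡ 531 (mod 617).

531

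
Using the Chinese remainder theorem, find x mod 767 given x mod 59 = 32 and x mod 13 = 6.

32

59⁻¹ mod 13: 59·2 ≡ 1 (mod 13), so 59⁻¹ ≡ 2.
x = 32 + 59·((6 − 32)·2 mod 13) = 32 + 59·0 = 32.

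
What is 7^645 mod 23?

5

By square-and-multiply:
645 in binary is 1010000101, i.e. 645 = 512 + 128 + 4 + 1.
7^1 ≡ 7 (mod 23)
7^2 ≡ 7^2 = 49 ≡ 3 (mod 23)
7^4 ≡ 3^2 = 9 (mod 23)
7^8 ≡ 9^2 = 81 ≡ 12 (mod 23)
7^16 ≡ 12^2 = 144 ≡ 6 (mod 23)
7^32 ≡ 6^2 = 36 ≡ 13 (mod 23)
7^64 ≡ 13^2 = 169 ≡ 8 (mod 23)
7^128 ≡ 8^2 = 64 ≡ 18 (mod 23)
7^256 ≡ 18^2 = 324 ≡ 2 (mod 23)
7^512 ≡ 2^2 = 4 (mod 23)
7^645 = 7^512 · 7^128 · 7^4 · 7^1 ≡ 4 · 18 · 9 · 7 (mod 23).
Accumulate the product:
4 · 18 = 72 ≡ 3
3 · 9 = 27 ≡ 4
4 · 7 = 28 ≡ 5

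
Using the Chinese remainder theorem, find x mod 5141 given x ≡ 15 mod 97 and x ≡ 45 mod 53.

3119

97⁻¹ mod 53: 97*47 ≡ 1 (mod 53), so 97⁻¹ ≡ 47.
x = 15 + 97*((45 − 15)*47 mod 53) = 15 + 97*32 = 3119.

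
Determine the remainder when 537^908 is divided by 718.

Using repeated squaring:
537^1 ≡ 537 (mod 718)
537^2 ≡ 537^2 = 288369 ≡ 451 (mod 718)
537^4 ≡ 451^2 = 203401 ≡ 207 (mod 718)
537^8 ≡ 207^2 = 42849 ≡ 487 (mod 718)
537^16 ≡ 487^2 = 237169 ≡ 229 (mod 718)
537^32 ≡ 229^2 = 52441 ≡ 27 (mod 718)
537^64 ≡ 27^2 = 729 ≡ 11 (mod 718)
537^128 ≡ 11^2 = 121 (mod 718)
537^256 ≡ 121^2 = 14641 ≡ 281 (mod 718)
537^512 ≡ 281^2 = 78961 ≡ 699 (mod 718)
537^908 = 537^512 · 537^256 · 537^128 · 537^8 · 537^4 ≡ 699 · 281 · 121 · 487 · 207 (mod 718).
Accumulate the product:
699 · 281 = 196419 ≡ 405
405 · 121 = 49005 ≡ 181
181 · 487 = 88147 ≡ 551
551 · 207 = 114057 ≡ 613

613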